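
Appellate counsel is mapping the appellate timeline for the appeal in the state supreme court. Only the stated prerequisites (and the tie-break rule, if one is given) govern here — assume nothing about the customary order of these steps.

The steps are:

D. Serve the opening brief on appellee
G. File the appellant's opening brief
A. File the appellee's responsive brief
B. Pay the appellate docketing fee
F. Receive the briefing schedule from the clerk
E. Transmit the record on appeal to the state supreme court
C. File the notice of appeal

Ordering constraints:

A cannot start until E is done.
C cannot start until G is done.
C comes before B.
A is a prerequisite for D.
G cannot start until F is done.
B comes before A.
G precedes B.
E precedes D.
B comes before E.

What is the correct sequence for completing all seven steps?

F, G, C, B, E, A, D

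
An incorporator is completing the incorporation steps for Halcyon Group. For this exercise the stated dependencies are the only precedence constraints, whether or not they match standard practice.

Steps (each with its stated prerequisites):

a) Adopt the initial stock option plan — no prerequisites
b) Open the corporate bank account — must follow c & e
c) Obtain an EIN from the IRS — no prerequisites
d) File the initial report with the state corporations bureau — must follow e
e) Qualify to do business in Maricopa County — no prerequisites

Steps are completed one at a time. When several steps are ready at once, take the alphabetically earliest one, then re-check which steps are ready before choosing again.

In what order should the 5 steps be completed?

Nothing is required for a, c and e. a has the earlier label → a first.
c and e are both available; c has the earlier label → c.
e is the only step now ready → e.
Ready: b and d. b has the earlier label → b.
d needed e, now all done → d.

a → c → e → b → d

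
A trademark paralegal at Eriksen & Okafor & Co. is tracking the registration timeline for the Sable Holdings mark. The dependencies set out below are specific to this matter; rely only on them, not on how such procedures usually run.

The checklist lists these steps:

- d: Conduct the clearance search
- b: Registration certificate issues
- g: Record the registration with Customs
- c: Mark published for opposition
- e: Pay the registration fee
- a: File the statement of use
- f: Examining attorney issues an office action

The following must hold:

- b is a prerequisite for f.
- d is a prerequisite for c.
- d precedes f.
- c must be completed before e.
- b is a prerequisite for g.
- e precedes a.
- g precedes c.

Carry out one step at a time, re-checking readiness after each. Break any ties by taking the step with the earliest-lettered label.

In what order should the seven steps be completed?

b, d, f, g, c, e, a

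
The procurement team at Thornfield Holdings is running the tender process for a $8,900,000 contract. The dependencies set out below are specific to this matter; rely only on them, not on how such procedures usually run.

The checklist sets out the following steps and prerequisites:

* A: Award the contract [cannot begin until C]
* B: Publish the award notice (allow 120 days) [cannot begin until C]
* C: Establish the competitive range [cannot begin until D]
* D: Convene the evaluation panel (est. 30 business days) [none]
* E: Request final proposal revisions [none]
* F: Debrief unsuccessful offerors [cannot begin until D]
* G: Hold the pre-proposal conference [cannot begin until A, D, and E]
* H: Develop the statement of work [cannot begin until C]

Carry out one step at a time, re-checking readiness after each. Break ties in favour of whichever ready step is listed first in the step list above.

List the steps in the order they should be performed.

D and E have no prerequisites; D is listed earlier, so D is first.
Ready: C, E and F. C is listed earlier → C.
Now A, B, E, F and H have their prerequisites met. A is listed earlier, so A next.
B, E, F and H are all available; B is listed earlier → B.
Now E, F and H have their prerequisites met. E is listed earlier, so E next.
Ready: F, G and H. F is listed earlier → F.
Ready: G and H. G is listed earlier → G.
Next only H has its prerequisites met → H.

D C A B E F G H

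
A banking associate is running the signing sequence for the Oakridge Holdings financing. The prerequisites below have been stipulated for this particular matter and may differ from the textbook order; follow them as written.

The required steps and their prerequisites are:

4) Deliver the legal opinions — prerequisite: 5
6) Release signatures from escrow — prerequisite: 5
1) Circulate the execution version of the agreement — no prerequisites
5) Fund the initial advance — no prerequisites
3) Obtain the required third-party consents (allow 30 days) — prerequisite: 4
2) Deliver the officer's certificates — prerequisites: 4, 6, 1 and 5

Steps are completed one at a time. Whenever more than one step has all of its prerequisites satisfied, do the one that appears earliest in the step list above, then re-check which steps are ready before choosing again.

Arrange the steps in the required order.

1 and 5 have no prerequisites; 1 is listed earlier, so 1 is first.
5 is the only step now ready → 5.
4 and 6 are both available; 4 is listed earlier → 4.
3 now also ready, so the ready set is {6, 3}; 6 is listed earlier → 6.
Ready: 3 and 2. 3 is listed earlier → 3.
Next only 2 has its prerequisites met → 2.

1, 5, 4, 6, 3, 2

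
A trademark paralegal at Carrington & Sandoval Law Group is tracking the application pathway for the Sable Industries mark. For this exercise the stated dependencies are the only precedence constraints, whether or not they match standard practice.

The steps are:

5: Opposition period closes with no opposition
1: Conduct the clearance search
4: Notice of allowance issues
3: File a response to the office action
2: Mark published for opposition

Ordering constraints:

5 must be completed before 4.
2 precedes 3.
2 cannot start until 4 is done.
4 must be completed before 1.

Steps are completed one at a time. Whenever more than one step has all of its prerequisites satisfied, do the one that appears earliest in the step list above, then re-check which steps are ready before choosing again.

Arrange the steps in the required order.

5 is the only step with nothing outstanding, so it goes first.
4 needed 5, now all done → 4.
Now 1 and 2 have their prerequisites met. 1 is listed earlier, so 1 next.
2 needed 4, now all done → 2.
Next only 3 has its prerequisites met → 3.

5 → 4 → 1 → 2 → 3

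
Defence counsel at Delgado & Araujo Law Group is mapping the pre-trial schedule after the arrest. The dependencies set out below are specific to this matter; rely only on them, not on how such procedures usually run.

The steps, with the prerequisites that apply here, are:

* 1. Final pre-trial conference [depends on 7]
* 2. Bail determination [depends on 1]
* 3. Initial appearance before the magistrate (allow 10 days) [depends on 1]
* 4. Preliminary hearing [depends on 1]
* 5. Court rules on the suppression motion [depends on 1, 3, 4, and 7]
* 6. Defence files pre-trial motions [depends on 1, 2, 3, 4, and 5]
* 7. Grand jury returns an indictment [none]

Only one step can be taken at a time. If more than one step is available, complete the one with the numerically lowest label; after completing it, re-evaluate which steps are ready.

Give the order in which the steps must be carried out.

7 1 2 3 4 5 6

7 is the only step with nothing outstanding, so it goes first.
1 is the only step now ready → 1.
Now 2, 3 and 4 have their prerequisites met. 2 has the earlier label, so 2 next.
Now 3 and 4 have their prerequisites met. 3 has the earlier label, so 3 next.
That leaves 4 as the only ready step → 4.
Next only 5 has its prerequisites met → 5.
6 needed 1, 2, 3, 4 and 5, now all done → 6.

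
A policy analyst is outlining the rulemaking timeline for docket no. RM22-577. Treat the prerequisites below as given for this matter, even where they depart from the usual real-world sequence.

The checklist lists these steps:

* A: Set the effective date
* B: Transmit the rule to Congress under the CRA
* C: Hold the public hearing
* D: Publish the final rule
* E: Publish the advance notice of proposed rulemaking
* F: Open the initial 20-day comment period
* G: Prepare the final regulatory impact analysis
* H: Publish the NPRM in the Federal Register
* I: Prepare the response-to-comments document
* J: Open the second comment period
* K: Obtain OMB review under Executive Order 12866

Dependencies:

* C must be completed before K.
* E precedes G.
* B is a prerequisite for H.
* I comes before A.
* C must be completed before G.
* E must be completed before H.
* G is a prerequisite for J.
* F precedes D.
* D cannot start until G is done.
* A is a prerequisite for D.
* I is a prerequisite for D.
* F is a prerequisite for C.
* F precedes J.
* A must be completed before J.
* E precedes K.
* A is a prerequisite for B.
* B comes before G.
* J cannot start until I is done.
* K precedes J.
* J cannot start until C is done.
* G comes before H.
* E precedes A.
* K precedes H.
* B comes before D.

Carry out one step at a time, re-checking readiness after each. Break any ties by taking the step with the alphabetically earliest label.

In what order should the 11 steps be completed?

E F C I A B G D K H J

E, F and I have no prerequisites; E has the earlier label, so E is first.
Now F and I have their prerequisites met. F has the earlier label, so F next.
Now C and I have their prerequisites met. C has the earlier label, so C next.
I and K are both available; I has the earlier label → I.
A now also ready, so the ready set is {A, K}; A has the earlier label → A.
Now B and K have their prerequisites met. B has the earlier label, so B next.
G now also ready, so the ready set is {G, K}; G has the earlier label → G.
Ready: D and K. D has the earlier label → D.
K is the only step now ready → K.
Now H and J have their prerequisites met. H has the earlier label, so H next.
J is the only step now ready → J.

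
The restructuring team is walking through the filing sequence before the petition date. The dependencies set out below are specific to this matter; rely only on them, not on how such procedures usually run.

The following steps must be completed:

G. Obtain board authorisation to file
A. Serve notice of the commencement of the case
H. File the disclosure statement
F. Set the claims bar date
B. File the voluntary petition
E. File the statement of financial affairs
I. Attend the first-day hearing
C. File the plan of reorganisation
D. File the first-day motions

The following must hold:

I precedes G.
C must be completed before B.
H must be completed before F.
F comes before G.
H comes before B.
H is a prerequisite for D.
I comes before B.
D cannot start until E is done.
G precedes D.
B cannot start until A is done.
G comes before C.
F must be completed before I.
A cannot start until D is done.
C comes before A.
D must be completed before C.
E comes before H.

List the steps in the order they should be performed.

E, H, F, I, G, D, C, A, B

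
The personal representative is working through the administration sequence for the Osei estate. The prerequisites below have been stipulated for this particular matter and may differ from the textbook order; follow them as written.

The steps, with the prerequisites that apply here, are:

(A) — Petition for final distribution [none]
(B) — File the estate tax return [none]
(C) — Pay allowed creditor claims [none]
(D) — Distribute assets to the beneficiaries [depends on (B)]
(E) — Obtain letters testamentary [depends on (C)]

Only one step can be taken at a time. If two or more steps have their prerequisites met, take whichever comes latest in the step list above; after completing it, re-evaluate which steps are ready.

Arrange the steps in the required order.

(C), (E), (B), (D), (A)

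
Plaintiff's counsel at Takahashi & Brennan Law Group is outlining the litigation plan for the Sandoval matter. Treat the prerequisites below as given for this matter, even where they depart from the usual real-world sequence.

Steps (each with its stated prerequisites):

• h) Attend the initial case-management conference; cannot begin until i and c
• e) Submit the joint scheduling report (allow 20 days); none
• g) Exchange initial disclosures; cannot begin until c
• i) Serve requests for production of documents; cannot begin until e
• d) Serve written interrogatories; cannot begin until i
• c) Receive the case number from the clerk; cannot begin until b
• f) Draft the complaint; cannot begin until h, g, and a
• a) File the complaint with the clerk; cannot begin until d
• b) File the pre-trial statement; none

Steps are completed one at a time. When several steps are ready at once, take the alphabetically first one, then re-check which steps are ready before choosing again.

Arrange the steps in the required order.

b → c → e → g → i → d → a → h → f

b and e have no prerequisites; b has the earlier label, so b is first.
Ready: c and e. c has the earlier label → c.
Now e and g have their prerequisites met. e has the earlier label, so e next.
i now also ready, so the ready set is {g, i}; g has the earlier label → g.
i needed e, now all done → i.
Ready: d and h. d has the earlier label → d.
Ready: a and h. a has the earlier label → a.
h needed c and i, now all done → h.
f needed a, g and h, now all done → f.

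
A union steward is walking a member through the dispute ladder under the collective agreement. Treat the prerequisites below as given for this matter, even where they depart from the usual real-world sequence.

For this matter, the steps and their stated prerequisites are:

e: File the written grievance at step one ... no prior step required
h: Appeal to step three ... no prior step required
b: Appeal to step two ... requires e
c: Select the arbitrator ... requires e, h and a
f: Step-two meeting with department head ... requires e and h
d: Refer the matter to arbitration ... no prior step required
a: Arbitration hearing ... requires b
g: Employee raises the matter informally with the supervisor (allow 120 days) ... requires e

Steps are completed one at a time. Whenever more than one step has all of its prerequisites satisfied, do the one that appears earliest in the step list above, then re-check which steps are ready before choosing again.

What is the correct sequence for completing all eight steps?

e h b f d a c g

Nothing is required for e, h and d. e is listed earlier → e first.
b and g now also ready, so the ready set is {h, b, d, g}; h is listed earlier → h.
f now also ready, so the ready set is {b, f, d, g}; b is listed earlier → b.
Ready: f, d, a and g. f is listed earlier → f.
d, a and g are all available; d is listed earlier → d.
Ready: a and g. a is listed earlier → a.
c now also ready, so the ready set is {c, g}; c is listed earlier → c.
That leaves g as the only ready step → g.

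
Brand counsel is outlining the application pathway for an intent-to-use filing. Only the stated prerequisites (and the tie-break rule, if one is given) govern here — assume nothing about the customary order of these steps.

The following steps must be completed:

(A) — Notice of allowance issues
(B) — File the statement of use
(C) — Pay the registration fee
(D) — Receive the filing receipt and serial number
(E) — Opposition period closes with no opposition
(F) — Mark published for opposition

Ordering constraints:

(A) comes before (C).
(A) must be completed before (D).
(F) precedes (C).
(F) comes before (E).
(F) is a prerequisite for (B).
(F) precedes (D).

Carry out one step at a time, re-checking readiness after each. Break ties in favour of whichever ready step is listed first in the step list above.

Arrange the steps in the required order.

(A), (F), (B), (C), (D), (E)

(A) and (F) have no prerequisites; (A) is listed earlier, so (A) is first.
Next only (F) has its prerequisites met → (F).
Now (B), (C), (D) and (E) have their prerequisites met. (B) is listed earlier, so (B) next.
Ready: (C), (D) and (E). (C) is listed earlier → (C).
Now (D) and (E) have their prerequisites met. (D) is listed earlier, so (D) next.
That leaves (E) as the only ready step → (E).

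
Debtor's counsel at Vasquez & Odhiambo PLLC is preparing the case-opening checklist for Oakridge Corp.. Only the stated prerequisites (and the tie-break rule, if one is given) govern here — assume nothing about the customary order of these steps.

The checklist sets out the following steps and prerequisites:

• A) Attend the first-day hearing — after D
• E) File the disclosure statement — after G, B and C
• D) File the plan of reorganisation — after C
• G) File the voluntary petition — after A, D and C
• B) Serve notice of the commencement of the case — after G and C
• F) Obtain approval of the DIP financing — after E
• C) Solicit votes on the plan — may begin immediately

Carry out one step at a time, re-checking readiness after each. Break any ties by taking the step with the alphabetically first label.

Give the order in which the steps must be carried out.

C D A G B E F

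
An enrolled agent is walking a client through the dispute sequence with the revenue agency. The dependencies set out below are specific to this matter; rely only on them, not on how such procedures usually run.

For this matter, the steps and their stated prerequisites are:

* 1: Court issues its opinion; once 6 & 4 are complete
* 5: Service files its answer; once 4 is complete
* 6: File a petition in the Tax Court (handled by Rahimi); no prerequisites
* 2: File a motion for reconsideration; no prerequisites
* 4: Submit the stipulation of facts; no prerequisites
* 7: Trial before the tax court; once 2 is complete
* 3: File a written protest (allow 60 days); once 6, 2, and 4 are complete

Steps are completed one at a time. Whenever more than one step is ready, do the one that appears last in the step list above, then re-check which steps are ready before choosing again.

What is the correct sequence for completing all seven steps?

Nothing is required for 4, 2 and 6. 4 is listed later → 4 first.
5 now also ready, so the ready set is {2, 6, 5}; 2 is listed later → 2.
7 now also ready, so the ready set is {7, 6, 5}; 7 is listed later → 7.
6 and 5 are both available; 6 is listed later → 6.
Ready: 3, 5 and 1. 3 is listed later → 3.
Now 5 and 1 have their prerequisites met. 5 is listed later, so 5 next.
1 needed 4 and 6, now all done → 1.

4 → 2 → 7 → 6 → 3 → 5 → 1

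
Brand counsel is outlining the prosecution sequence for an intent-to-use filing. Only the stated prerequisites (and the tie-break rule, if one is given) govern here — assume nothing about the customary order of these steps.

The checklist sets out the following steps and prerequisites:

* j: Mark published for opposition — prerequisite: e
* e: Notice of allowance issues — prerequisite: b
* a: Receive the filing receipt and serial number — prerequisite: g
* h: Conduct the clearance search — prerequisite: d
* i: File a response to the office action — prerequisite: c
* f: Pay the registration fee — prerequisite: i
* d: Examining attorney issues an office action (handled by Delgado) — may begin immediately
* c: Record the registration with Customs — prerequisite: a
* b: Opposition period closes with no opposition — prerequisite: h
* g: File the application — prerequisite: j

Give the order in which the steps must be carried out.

d h b e j g a c i f

d has no prerequisites → d first.
h needed d, now all done → h.
b needed h, now all done → b.
That leaves e as the only ready step → e.
That leaves j as the only ready step → j.
That leaves g as the only ready step → g.
That leaves a as the only ready step → a.
c needed a, now all done → c.
i is the only step now ready → i.
That leaves f as the only ready step → f.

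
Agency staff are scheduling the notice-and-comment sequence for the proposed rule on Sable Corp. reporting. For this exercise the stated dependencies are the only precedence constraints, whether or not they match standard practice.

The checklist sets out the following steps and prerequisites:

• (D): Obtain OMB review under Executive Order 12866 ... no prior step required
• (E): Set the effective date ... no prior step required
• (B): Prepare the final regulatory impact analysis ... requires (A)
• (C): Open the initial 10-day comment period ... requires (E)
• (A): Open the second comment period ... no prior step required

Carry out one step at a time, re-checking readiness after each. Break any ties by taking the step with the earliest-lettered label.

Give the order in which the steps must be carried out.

(A), (B), (D), (E), (C)

(A), (D) and (E) have no prerequisites; (A) has the earlier label, so (A) is first.
Now (B), (D) and (E) have their prerequisites met. (B) has the earlier label, so (B) next.
(D) and (E) are both available; (D) has the earlier label → (D).
That leaves (E) as the only ready step → (E).
(C) needed (E), now all done → (C).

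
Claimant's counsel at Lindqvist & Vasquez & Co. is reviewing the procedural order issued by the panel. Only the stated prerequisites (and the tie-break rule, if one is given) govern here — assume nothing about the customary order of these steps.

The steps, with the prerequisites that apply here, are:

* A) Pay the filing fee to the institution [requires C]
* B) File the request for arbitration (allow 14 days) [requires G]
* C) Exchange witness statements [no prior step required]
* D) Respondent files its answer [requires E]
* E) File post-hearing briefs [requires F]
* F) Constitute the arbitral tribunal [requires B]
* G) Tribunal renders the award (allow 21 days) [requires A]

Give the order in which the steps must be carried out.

C has no prerequisites → C first.
Next only A has its prerequisites met → A.
That leaves G as the only ready step → G.
B needed G, now all done → B.
F needed B, now all done → F.
E needed F, now all done → E.
D needed E, now all done → D.

C, A, G, B, F, E, D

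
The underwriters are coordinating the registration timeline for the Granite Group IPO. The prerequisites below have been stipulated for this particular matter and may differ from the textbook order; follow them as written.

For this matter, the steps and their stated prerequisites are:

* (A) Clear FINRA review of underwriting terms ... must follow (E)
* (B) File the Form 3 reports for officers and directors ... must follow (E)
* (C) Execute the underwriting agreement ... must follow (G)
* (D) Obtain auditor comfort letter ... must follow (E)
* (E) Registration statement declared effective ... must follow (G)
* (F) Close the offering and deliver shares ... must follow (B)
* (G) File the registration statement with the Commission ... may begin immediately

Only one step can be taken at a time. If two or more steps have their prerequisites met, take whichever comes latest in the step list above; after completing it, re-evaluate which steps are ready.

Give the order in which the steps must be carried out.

(G) → (E) → (D) → (C) → (B) → (F) → (A)

(G) has no prerequisites → (G) first.
Now (E) and (C) have their prerequisites met. (E) is listed later, so (E) next.
(D), (C), (B) and (A) are all available; (D) is listed later → (D).
Ready: (C), (B) and (A). (C) is listed later → (C).
Now (B) and (A) have their prerequisites met. (B) is listed later, so (B) next.
(F) and (A) are both available; (F) is listed later → (F).
(A) is the only step now ready → (A).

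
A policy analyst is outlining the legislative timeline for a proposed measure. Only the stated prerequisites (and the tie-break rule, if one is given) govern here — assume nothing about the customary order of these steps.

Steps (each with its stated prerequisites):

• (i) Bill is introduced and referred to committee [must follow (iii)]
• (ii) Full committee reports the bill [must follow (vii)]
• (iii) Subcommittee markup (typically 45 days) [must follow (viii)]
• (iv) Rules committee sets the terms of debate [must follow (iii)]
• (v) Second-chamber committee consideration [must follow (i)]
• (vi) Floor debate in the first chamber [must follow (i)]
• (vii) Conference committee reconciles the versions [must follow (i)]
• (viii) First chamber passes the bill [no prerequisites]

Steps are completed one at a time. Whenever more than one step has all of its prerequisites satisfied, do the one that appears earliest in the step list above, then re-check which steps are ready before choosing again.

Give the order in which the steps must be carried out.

(viii) (iii) (i) (iv) (v) (vi) (vii) (ii)

Only (viii) has no prerequisites, so it is first.
That leaves (iii) as the only ready step → (iii).
Ready: (i) and (iv). (i) is listed earlier → (i).
Ready: (iv), (v), (vi) and (vii). (iv) is listed earlier → (iv).
(v), (vi) and (vii) are all available; (v) is listed earlier → (v).
(vi) and (vii) are both available; (vi) is listed earlier → (vi).
(vii) needed (i), now all done → (vii).
(ii) needed (vii), now all done → (ii).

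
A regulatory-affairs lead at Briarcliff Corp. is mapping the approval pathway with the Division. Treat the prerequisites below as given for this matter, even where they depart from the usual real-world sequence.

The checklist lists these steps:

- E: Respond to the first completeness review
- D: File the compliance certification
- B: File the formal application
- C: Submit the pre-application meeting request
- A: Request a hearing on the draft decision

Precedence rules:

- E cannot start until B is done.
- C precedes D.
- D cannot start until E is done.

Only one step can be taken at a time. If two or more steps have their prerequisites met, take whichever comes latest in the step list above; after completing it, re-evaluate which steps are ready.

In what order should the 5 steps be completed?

A, C and B have no prerequisites; A is listed later, so A is first.
Ready: C and B. C is listed later → C.
B is the only step now ready → B.
E needed B, now all done → E.
That leaves D as the only ready step → D.

A C B E D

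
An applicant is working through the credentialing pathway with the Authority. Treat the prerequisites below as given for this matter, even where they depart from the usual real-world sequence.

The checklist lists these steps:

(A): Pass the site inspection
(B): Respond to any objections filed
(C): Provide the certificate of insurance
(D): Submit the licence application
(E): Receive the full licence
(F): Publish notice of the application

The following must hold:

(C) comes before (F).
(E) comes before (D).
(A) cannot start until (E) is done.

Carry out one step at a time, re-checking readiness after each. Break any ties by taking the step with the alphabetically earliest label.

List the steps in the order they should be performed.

(B) → (C) → (E) → (A) → (D) → (F)

(B), (C) and (E) have no prerequisites; (B) has the earlier label, so (B) is first.
Ready: (C) and (E). (C) has the earlier label → (C).
Now (E) and (F) have their prerequisites met. (E) has the earlier label, so (E) next.
Ready: (A), (D) and (F). (A) has the earlier label → (A).
Ready: (D) and (F). (D) has the earlier label → (D).
That leaves (F) as the only ready step → (F).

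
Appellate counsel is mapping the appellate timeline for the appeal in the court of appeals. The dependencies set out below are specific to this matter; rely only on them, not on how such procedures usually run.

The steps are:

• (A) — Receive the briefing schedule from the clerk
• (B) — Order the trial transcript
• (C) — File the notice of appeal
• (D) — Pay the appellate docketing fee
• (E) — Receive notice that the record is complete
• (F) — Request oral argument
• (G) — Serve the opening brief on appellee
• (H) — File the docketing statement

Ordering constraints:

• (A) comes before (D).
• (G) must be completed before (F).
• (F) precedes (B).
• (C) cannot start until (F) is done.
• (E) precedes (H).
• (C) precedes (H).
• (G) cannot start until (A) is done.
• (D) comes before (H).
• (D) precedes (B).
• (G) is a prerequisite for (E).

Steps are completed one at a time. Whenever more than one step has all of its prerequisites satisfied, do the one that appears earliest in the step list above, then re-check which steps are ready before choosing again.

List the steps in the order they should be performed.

(A) (D) (G) (E) (F) (B) (C) (H)

Only (A) has no prerequisites, so it is first.
(D) and (G) are both available; (D) is listed earlier → (D).
That leaves (G) as the only ready step → (G).
Now (E) and (F) have their prerequisites met. (E) is listed earlier, so (E) next.
(F) needed (G), now all done → (F).
Now (B) and (C) have their prerequisites met. (B) is listed earlier, so (B) next.
(C) needed (F), now all done → (C).
(H) is the only step now ready → (H).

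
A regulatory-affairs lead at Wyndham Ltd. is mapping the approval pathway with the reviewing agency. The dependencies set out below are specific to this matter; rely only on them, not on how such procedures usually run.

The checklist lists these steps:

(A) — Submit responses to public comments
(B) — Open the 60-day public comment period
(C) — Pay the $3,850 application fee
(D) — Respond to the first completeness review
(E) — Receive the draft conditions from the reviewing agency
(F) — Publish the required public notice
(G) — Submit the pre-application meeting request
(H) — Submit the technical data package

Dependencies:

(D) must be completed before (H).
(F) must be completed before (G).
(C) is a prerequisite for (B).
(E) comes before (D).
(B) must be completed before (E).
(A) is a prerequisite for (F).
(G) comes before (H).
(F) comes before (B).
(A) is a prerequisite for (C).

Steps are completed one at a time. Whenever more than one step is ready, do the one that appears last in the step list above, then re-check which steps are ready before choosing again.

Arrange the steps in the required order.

(A), (F), (G), (C), (B), (E), (D), (H)

(A) is the only step with nothing outstanding, so it goes first.
Now (F) and (C) have their prerequisites met. (F) is listed later, so (F) next.
Now (G) and (C) have their prerequisites met. (G) is listed later, so (G) next.
(C) needed (A), now all done → (C).
(B) is the only step now ready → (B).
That leaves (E) as the only ready step → (E).
Next only (D) has its prerequisites met → (D).
(H) needed (G) and (D), now all done → (H).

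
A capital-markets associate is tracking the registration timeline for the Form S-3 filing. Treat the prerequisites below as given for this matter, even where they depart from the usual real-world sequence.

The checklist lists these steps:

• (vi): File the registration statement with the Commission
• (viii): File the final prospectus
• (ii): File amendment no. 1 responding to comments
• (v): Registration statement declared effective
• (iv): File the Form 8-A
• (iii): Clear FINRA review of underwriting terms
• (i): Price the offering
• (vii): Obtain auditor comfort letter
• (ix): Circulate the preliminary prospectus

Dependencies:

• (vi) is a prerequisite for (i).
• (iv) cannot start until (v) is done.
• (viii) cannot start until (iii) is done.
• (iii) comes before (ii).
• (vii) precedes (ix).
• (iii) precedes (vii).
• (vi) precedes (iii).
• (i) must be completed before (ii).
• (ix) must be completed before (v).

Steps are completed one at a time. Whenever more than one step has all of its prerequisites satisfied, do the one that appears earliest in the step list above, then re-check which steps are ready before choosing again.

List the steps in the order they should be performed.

Only (vi) has no prerequisites, so it is first.
Ready: (iii) and (i). (iii) is listed earlier → (iii).
(viii), (i) and (vii) are all available; (viii) is listed earlier → (viii).
(i) and (vii) are both available; (i) is listed earlier → (i).
(ii) and (vii) are both available; (ii) is listed earlier → (ii).
(vii) is the only step now ready → (vii).
(ix) needed (vii), now all done → (ix).
That leaves (v) as the only ready step → (v).
That leaves (iv) as the only ready step → (iv).

(vi) → (iii) → (viii) → (i) → (ii) → (vii) → (ix) → (v) → (iv)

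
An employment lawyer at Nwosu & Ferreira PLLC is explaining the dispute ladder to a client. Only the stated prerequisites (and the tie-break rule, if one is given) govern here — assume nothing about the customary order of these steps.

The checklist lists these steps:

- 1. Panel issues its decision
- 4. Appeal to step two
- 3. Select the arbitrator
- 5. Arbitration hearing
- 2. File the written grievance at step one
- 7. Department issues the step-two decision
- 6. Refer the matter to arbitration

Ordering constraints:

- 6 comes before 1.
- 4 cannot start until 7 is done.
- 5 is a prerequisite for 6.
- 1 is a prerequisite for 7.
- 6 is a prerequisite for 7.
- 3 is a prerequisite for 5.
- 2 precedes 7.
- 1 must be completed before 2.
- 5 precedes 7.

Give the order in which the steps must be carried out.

3 → 5 → 6 → 1 → 2 → 7 → 4

Only 3 has no prerequisites, so it is first.
5 needed 3, now all done → 5.
That leaves 6 as the only ready step → 6.
1 needed 6, now all done → 1.
2 needed 1, now all done → 2.
7 needed 1, 5, 2 and 6, now all done → 7.
That leaves 4 as the only ready step → 4.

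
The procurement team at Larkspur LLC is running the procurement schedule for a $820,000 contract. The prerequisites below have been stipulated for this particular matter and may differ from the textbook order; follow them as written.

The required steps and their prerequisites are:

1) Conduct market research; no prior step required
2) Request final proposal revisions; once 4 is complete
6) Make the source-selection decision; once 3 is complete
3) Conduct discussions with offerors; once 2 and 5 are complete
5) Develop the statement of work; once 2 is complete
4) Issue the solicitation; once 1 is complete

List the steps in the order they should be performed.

Only 1 has no prerequisites, so it is first.
4 needed 1, now all done → 4.
2 is the only step now ready → 2.
5 needed 2, now all done → 5.
3 needed 2 and 5, now all done → 3.
6 is the only step now ready → 6.

1, 4, 2, 5, 3, 6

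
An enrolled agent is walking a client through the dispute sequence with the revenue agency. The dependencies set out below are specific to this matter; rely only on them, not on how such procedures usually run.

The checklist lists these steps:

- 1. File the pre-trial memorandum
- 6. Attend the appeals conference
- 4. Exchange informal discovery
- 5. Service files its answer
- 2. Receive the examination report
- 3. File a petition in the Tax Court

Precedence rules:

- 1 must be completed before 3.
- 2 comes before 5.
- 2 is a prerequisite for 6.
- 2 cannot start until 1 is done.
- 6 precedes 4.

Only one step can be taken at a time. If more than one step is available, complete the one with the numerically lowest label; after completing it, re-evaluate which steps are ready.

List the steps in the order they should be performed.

1, 2, 3, 5, 6, 4

1 has no prerequisites → 1 first.
Now 2 and 3 have their prerequisites met. 2 has the earlier label, so 2 next.
5 and 6 now also ready, so the ready set is {3, 5, 6}; 3 has the earlier label → 3.
Ready: 5 and 6. 5 has the earlier label → 5.
6 needed 2, now all done → 6.
That leaves 4 as the only ready step → 4.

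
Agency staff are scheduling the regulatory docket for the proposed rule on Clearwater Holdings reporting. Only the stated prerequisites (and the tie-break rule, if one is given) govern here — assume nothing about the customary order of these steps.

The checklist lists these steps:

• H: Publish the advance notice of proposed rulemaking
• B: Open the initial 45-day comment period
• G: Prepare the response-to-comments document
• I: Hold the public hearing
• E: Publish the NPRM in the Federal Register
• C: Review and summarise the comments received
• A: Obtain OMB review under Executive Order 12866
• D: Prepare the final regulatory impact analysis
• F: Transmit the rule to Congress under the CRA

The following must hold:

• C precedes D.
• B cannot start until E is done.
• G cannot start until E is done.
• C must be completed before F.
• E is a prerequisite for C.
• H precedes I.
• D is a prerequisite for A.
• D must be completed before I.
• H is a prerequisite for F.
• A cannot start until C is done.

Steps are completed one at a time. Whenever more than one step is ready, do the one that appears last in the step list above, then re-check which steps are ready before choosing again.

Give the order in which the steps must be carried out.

E → C → D → A → G → B → H → F → I

E and H have no prerequisites; E is listed later, so E is first.
C, G and B now also ready, so the ready set is {C, G, B, H}; C is listed later → C.
Now D, G, B and H have their prerequisites met. D is listed later, so D next.
A now also ready, so the ready set is {A, G, B, H}; A is listed later → A.
Now G, B and H have their prerequisites met. G is listed later, so G next.
B and H are both available; B is listed later → B.
Next only H has its prerequisites met → H.
Now F and I have their prerequisites met. F is listed later, so F next.
That leaves I as the only ready step → I.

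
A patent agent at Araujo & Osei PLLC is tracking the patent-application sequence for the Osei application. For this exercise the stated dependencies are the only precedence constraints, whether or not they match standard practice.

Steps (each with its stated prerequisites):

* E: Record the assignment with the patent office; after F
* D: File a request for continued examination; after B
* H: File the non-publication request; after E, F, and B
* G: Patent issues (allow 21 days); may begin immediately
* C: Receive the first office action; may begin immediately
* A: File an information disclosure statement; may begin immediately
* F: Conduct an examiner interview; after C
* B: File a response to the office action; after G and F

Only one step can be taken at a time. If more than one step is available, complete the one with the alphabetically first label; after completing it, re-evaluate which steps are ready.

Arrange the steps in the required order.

A, C, F, E, G, B, D, H

A, C and G have no prerequisites; A has the earlier label, so A is first.
C and G are both available; C has the earlier label → C.
F now also ready, so the ready set is {F, G}; F has the earlier label → F.
E and G are both available; E has the earlier label → E.
That leaves G as the only ready step → G.
B needed F and G, now all done → B.
D and H are both available; D has the earlier label → D.
That leaves H as the only ready step → H.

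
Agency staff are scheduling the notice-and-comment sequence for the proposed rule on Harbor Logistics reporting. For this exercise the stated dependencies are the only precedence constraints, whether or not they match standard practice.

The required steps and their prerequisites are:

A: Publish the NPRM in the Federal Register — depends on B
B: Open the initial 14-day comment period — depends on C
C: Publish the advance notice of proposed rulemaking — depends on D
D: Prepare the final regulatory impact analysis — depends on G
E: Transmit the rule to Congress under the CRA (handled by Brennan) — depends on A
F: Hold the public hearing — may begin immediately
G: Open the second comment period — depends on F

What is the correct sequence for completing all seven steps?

F G D C B A E

Only F has no prerequisites, so it is first.
G needed F, now all done → G.
D needed G, now all done → D.
C is the only step now ready → C.
Next only B has its prerequisites met → B.
A needed B, now all done → A.
Next only E has its prerequisites met → E.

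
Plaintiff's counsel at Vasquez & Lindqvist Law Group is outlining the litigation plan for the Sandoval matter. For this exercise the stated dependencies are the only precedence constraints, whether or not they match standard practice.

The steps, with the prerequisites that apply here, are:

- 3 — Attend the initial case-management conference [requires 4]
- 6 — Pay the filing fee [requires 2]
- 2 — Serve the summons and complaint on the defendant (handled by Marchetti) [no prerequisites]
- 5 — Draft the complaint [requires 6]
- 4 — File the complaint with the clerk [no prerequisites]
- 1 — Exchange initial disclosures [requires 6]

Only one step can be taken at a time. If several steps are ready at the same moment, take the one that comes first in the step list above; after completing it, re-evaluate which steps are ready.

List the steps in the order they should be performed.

Nothing is required for 2 and 4. 2 is listed earlier → 2 first.
6 and 4 are both available; 6 is listed earlier → 6.
Now 5, 4 and 1 have their prerequisites met. 5 is listed earlier, so 5 next.
4 and 1 are both available; 4 is listed earlier → 4.
Ready: 3 and 1. 3 is listed earlier → 3.
1 needed 6, now all done → 1.

2, 6, 5, 4, 3, 1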